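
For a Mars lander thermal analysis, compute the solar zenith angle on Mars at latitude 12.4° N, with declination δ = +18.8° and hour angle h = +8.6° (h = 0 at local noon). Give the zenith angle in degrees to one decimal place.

θ_z = 10.5°

cos θ_z = sin φ sin δ + cos φ cos δ cos h = 0.069202 + 0.914171 = 0.983373.
θ_z = arccos(0.983373) = 10.5°.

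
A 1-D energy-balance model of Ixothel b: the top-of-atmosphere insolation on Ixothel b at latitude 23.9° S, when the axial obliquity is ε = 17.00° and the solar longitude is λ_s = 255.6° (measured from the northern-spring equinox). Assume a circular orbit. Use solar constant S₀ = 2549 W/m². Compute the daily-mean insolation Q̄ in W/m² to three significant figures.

Q̄ ≈ 864 W/m²

Solar declination: sin δ = sin ε · sin λ_s = sin 17.00° × sin 255.6° = -0.28319, so δ = -16.450°.
cos H₀ = −tan(-23.9°) tan(-16.450°) = -0.1308, H₀ = 1.7020 rad.
Bracket: H₀ sin φ sin δ + cos φ cos δ sin H₀ = 1.7020×-0.40514×-0.28319 + 0.91425×0.95906×0.99140 = 0.195273 + 0.869280 = 1.064553.
Q̄ = (S₀/π) × [bracket] = (2549/π) × 1.064553 = 863.7 W/m².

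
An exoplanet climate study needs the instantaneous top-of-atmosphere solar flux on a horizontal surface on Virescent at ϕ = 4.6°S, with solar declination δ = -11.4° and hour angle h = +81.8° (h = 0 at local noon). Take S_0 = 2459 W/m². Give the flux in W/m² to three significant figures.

cos θ_z = sin ϕ sin δ + cos ϕ cos δ cos h = 0.015852 + 0.139365 = 0.155217.
Flux = S_0 · cos θ_z = 2459 × 0.155217 = 381.7 W/m².

382 W/m²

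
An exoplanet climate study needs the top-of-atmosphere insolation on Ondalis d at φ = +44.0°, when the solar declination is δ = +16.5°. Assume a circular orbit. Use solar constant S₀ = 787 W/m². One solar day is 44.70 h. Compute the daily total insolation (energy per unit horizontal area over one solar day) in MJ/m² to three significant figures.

cos H₀ = −tan(+44.0°) tan(+16.500°) = -0.2861, H₀ = 1.8609 rad.
Bracket: H₀ sin φ sin δ + cos φ cos δ sin H₀ = 1.8609×0.69466×0.28402 + 0.71934×0.95882×0.95821 = 0.367151 + 0.660894 = 1.028045.
Q̄ = (S₀/π) × [bracket] = (787/π) × 1.028045 = 257.54 W/m².
Daily total = Q̄ × 44.70 h × 3600 s/h = 257.54 × 44.70 × 3600 / 10⁶ = 41.44 MJ/m².

41.4 MJ/m²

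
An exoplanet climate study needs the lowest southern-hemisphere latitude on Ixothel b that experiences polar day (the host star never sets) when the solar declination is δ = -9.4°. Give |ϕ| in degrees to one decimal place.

|ϕ| = 80.6°

Polar day requires cos h₀ = −tan ϕ tan δ ≤ −1, i.e. tan ϕ tan δ ≥ 1.
The boundary is |tan ϕ| · |tan δ| = 1, so |ϕ| = 90° − |δ| = 90° − 9.4° = 80.6° in the southern hemisphere.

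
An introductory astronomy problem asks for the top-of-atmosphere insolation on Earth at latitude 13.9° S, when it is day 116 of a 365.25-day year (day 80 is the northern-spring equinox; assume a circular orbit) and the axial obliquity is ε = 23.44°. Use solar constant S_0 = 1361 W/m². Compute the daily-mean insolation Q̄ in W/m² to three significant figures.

Q̄ ≈ 372 W/m²

Solar longitude: L_s = 360° × (116 − 80)/365.25 = 35.483°.
sin δ = sin 23.44° × sin 35.483° = 0.23090, so δ = +13.350°.
cos h₀ = −tan(-13.9°) tan(+13.350°) = 0.0587, h₀ = 1.5120 rad.
Bracket: h₀ sin ϕ sin δ + cos ϕ cos δ sin h₀ = 1.5120×-0.24023×0.23090 + 0.97072×0.97298×0.99827 = -0.083869 + 0.942857 = 0.858988.
Q̄ = (S_0/π) × [bracket] = (1361/π) × 0.858988 = 372.1 W/m².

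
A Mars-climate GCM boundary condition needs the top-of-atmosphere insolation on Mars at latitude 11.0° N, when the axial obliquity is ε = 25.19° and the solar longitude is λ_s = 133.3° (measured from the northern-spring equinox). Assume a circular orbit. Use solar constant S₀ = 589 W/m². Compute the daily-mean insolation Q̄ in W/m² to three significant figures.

Q̄ ≈ 193 W/m²

Solar declination: sin δ = sin ε · sin λ_s = sin 25.19° × sin 133.3° = 0.30976, so δ = +18.045°.
cos H₀ = −tan(+11.0°) tan(+18.045°) = -0.0633, H₀ = 1.6342 rad.
Bracket: H₀ sin φ sin δ + cos φ cos δ sin H₀ = 1.6342×0.19081×0.30976 + 0.98163×0.95082×0.99799 = 0.096590 + 0.931477 = 1.028067.
Q̄ = (S₀/π) × [bracket] = (589/π) × 1.028067 = 192.7 W/m².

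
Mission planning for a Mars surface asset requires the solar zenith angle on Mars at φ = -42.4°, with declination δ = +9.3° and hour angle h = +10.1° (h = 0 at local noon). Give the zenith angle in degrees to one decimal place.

cos θ_z = sin φ sin δ + cos φ cos δ cos h = -0.108970 + 0.717456 = 0.608486.
θ_z = arccos(0.608486) = 52.5°.

θ_z = 52.5°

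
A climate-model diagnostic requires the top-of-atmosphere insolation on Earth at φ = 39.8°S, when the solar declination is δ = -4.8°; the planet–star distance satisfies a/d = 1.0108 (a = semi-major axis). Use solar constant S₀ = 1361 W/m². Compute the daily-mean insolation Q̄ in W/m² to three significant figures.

Q̄ ≈ 377 W/m²

cos H₀ = −tan(-39.8°) tan(-4.800°) = -0.0700, H₀ = 1.6408 rad.
Bracket: H₀ sin φ sin δ + cos φ cos δ sin H₀ = 1.6408×-0.64011×-0.08368 + 0.76828×0.99649×0.99755 = 0.087888 + 0.763708 = 0.851596.
Inverse-square distance factor (a/d)² = 1.0108² = 1.021717.
Q̄ = (S₀/π) × 1.021717 × [bracket] = (1361/π) × 1.021717 × 0.851596 = 376.9 W/m².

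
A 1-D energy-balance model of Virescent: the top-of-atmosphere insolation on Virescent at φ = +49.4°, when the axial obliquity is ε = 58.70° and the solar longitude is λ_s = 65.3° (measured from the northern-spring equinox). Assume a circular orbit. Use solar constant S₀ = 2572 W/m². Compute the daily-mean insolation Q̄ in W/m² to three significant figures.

Q̄ ≈ 1.52e+03 W/m²

Solar declination: sin δ = sin ε · sin λ_s = sin 58.70° × sin 65.3° = 0.77628, so δ = +50.921°.
cos H₀ = −tan(+49.4°) tan(+50.921°) = -1.4367 ≤ −1 ⇒ polar day, H₀ = π.
Bracket: H₀ sin φ sin δ + cos φ cos δ sin H₀ = 3.1416×0.75927×0.77628 + 0.65077×0.63038×0.00000 = 1.851678 + 0.000000 = 1.851678.
Q̄ = (S₀/π) × [bracket] = (2572/π) × 1.851678 = 1516 W/m².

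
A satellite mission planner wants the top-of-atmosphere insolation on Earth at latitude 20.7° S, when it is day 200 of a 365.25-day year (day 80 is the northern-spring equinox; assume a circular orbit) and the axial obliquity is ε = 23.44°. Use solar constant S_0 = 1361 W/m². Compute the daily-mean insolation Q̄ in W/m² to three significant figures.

Solar longitude: L_s = 360° × (200 − 80)/365.25 = 118.275°.
sin δ = sin 23.44° × sin 118.275° = 0.35033, so δ = +20.507°.
cos h₀ = −tan(-20.7°) tan(+20.507°) = 0.1413, h₀ = 1.4290 rad.
Bracket: h₀ sin ϕ sin δ + cos ϕ cos δ sin h₀ = 1.4290×-0.35347×0.35033 + 0.93544×0.93663×0.98996 = -0.176955 + 0.867365 = 0.690410.
Q̄ = (S_0/π) × [bracket] = (1361/π) × 0.690410 = 299.1 W/m².

Q̄ ≈ 299 W/m²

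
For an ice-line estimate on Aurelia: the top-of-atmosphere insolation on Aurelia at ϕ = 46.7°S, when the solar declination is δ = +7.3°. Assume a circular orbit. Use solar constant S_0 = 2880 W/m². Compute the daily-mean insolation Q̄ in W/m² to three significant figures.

cos h₀ = −tan(-46.7°) tan(+7.300°) = 0.1359, h₀ = 1.4344 rad.
Bracket: h₀ sin ϕ sin δ + cos ϕ cos δ sin h₀ = 1.4344×-0.72777×0.12706 + 0.68582×0.99189×0.99072 = -0.132640 + 0.673945 = 0.541305.
Q̄ = (S_0/π) × [bracket] = (2880/π) × 0.541305 = 496.2 W/m².

Q̄ ≈ 496 W/m²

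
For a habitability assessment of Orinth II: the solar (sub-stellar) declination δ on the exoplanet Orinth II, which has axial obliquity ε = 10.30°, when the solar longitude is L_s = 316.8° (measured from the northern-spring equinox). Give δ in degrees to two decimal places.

sin δ = sin ε · sin L_s = sin 10.30° × sin 316.8° = -0.122399.
δ = arcsin(-0.122399) = -7.03°.

δ = -7.03°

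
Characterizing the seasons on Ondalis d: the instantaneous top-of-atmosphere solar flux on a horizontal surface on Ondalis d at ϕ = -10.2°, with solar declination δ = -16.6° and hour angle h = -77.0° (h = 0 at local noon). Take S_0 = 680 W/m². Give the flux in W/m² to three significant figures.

cos θ_z = sin ϕ sin δ + cos ϕ cos δ cos h = 0.050591 + 0.212169 = 0.262760.
Flux = S_0 · cos θ_z = 680 × 0.262760 = 178.7 W/m².

179 W/m²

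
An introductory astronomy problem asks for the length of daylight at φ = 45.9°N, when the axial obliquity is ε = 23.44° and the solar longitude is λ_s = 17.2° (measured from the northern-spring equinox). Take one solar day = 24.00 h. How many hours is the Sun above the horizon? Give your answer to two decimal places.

12.94 h

Solar declination: sin δ = sin ε · sin λ_s = sin 23.44° × sin 17.2° = 0.11763, so δ = +6.755°.
cos H₀ = −tan φ · tan δ = −tan(+45.9°) × tan(+6.755°) = -0.1222, so H₀ = 1.6933 rad = 97.02°.
Daylight = 2H₀/(2π) × 24.00 h = (1.6933/π) × 24.00 = 12.94 h.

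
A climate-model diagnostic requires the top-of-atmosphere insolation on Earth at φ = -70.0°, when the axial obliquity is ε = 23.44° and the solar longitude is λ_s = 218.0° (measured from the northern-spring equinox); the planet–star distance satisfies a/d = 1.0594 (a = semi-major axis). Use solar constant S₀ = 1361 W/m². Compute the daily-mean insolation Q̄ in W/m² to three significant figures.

Q̄ ≈ 378 W/m²

Solar declination: sin δ = sin ε · sin λ_s = sin 23.44° × sin 218.0° = -0.24490, so δ = -14.176°.
cos H₀ = −tan(-70.0°) tan(-14.176°) = -0.6940, H₀ = 2.3378 rad.
Bracket: H₀ sin φ sin δ + cos φ cos δ sin H₀ = 2.3378×-0.93969×-0.24490 + 0.34202×0.96955×0.71998 = 0.537998 + 0.238749 = 0.776747.
Inverse-square distance factor (a/d)² = 1.0594² = 1.122328.
Q̄ = (S₀/π) × 1.122328 × [bracket] = (1361/π) × 1.122328 × 0.776747 = 377.7 W/m².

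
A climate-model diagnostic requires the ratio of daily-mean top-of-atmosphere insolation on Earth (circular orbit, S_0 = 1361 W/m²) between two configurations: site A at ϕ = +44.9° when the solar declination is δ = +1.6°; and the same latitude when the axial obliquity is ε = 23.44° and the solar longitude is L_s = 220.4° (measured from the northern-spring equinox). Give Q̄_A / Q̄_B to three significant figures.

Q̄_A / Q̄_B ≈ 1.75

— Configuration A (ϕ=+44.9°):
cos h₀ = −tan(+44.9°) tan(+1.600°) = -0.0278, h₀ = 1.5986 rad.
Bracket: h₀ sin ϕ sin δ + cos ϕ cos δ sin h₀ = 1.5986×0.70587×0.02792 + 0.70834×0.99961×0.99961 = 0.031505 + 0.707788 = 0.739293.
Q̄ = (S_0/π) × [bracket] = (1361/π) × 0.739293 = 320.28 W/m².
— Configuration B (ϕ=+44.9°):
Solar declination: sin δ = sin ε · sin L_s = sin 23.44° × sin 220.4° = -0.25781, so δ = -14.940°.
cos h₀ = −tan(+44.9°) tan(-14.940°) = 0.2659, h₀ = 1.3017 rad.
Bracket: h₀ sin ϕ sin δ + cos ϕ cos δ sin h₀ = 1.3017×0.70587×-0.25781 + 0.70834×0.96619×0.96400 = -0.236884 + 0.659753 = 0.422869.
Q̄ = (S_0/π) × [bracket] = (1361/π) × 0.422869 = 183.20 W/m².
Ratio Q̄_A / Q̄_B = 320.28 / 183.20 = 1.748.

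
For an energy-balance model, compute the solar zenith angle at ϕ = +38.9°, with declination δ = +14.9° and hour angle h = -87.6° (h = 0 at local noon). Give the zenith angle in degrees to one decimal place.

θ_z = 78.9°

cos θ_z = sin ϕ sin δ + cos ϕ cos δ cos h = 0.161470 + 0.031494 = 0.192964.
θ_z = arccos(0.192964) = 78.9°.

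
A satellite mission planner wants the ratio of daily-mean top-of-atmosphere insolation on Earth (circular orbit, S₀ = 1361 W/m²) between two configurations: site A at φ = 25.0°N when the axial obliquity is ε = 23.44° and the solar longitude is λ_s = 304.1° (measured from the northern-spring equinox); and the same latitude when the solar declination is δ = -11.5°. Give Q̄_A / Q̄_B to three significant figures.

— Configuration A (φ=+25.0°):
Solar declination: sin δ = sin ε · sin λ_s = sin 23.44° × sin 304.1° = -0.32939, so δ = -19.232°.
cos H₀ = −tan(+25.0°) tan(-19.232°) = 0.1627, H₀ = 1.4074 rad.
Bracket: H₀ sin φ sin δ + cos φ cos δ sin H₀ = 1.4074×0.42262×-0.32939 + 0.90631×0.94419×0.98668 = -0.195920 + 0.844331 = 0.648411.
Q̄ = (S₀/π) × [bracket] = (1361/π) × 0.648411 = 280.90 W/m².
— Configuration B (φ=+25.0°):
cos H₀ = −tan(+25.0°) tan(-11.500°) = 0.0949, H₀ = 1.4758 rad.
Bracket: H₀ sin φ sin δ + cos φ cos δ sin H₀ = 1.4758×0.42262×-0.19937 + 0.90631×0.97992×0.99549 = -0.124348 + 0.884106 = 0.759758.
Q̄ = (S₀/π) × [bracket] = (1361/π) × 0.759758 = 329.14 W/m².
Ratio Q̄_A / Q̄_B = 280.90 / 329.14 = 0.8534.

Q̄_A / Q̄_B ≈ 0.853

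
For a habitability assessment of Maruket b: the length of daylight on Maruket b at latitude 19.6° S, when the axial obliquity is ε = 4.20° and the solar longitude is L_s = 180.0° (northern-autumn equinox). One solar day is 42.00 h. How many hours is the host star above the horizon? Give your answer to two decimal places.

Solar declination: sin δ = sin ε · sin L_s = sin 4.20° × sin 180.0° = 0.00000, so δ = +0.000°.
cos h₀ = −tan ϕ · tan δ = −tan(-19.6°) × tan(+0.000°) = 0.0000, so h₀ = 1.5708 rad = 90.00°.
Daylight = 2h₀/(2π) × 42.00 h = (1.5708/π) × 42.00 = 21.00 h.

21.00 h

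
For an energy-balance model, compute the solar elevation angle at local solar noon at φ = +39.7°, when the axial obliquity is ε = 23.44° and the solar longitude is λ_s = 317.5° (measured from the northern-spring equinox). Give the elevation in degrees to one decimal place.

Solar declination: sin δ = sin ε · sin λ_s = sin 23.44° × sin 317.5° = -0.26874, so δ = -15.589°.
At local noon the hour angle is zero, so the zenith angle equals |φ − δ| = |+39.7° − (-15.589°)| = 55.289°.
Elevation = 90° − 55.289° = 34.7°.

34.7°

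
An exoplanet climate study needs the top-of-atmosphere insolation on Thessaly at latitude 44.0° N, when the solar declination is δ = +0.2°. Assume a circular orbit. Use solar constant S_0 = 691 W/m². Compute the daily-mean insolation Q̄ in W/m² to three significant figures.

Q̄ ≈ 159 W/m²

cos h₀ = −tan(+44.0°) tan(+0.200°) = -0.0034, h₀ = 1.5742 rad.
Bracket: h₀ sin ϕ sin δ + cos ϕ cos δ sin h₀ = 1.5742×0.69466×0.00349 + 0.71934×0.99999×0.99999 = 0.003816 + 0.719326 = 0.723142.
Q̄ = (S_0/π) × [bracket] = (691/π) × 0.723142 = 159.1 W/m².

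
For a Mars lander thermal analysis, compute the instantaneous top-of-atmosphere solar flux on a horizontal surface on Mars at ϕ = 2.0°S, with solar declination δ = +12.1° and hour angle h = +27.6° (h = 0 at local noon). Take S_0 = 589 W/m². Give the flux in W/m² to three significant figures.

cos θ_z = sin ϕ sin δ + cos ϕ cos δ cos h = -0.007316 + 0.865987 = 0.858671.
Flux = S_0 · cos θ_z = 589 × 0.858671 = 505.8 W/m².

506 W/m²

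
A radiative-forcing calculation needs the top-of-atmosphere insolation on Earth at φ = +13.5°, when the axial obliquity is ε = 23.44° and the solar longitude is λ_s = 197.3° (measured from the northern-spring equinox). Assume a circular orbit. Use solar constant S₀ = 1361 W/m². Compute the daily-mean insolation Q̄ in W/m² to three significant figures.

Solar declination: sin δ = sin ε · sin λ_s = sin 23.44° × sin 197.3° = -0.11829, so δ = -6.794°.
cos H₀ = −tan(+13.5°) tan(-6.794°) = 0.0286, H₀ = 1.5422 rad.
Bracket: H₀ sin φ sin δ + cos φ cos δ sin H₀ = 1.5422×0.23345×-0.11829 + 0.97237×0.99298×0.99959 = -0.042588 + 0.965148 = 0.922560.
Q̄ = (S₀/π) × [bracket] = (1361/π) × 0.922560 = 399.7 W/m².

Q̄ ≈ 400 W/m²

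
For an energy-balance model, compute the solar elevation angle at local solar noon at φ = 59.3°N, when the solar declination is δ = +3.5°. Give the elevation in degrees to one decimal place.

34.2°

At local noon the hour angle is zero, so the zenith angle equals |φ − δ| = |+59.3° − (+3.500°)| = 55.800°.
Elevation = 90° − 55.800° = 34.2°.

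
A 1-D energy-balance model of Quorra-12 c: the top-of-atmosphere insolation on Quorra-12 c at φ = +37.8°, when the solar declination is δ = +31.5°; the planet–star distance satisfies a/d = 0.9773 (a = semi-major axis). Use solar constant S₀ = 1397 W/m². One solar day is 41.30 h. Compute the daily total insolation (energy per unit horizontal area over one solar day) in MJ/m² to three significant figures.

cos H₀ = −tan(+37.8°) tan(+31.500°) = -0.4753, H₀ = 2.0661 rad.
Bracket: H₀ sin φ sin δ + cos φ cos δ sin H₀ = 2.0661×0.61291×0.52250 + 0.79016×0.85264×0.87980 = 0.661659 + 0.592741 = 1.254400.
Inverse-square distance factor (a/d)² = 0.9773² = 0.955115.
Q̄ = (S₀/π) × 0.955115 × [bracket] = (1397/π) × 0.955115 × 1.254400 = 532.77 W/m².
Daily total = Q̄ × 41.30 h × 3600 s/h = 532.77 × 41.30 × 3600 / 10⁶ = 79.21 MJ/m².

79.2 MJ/m²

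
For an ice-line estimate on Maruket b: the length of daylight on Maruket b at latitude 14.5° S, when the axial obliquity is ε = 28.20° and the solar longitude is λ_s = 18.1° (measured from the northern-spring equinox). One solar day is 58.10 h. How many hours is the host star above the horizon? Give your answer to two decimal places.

28.34 h

Solar declination: sin δ = sin ε · sin λ_s = sin 28.20° × sin 18.1° = 0.14681, so δ = +8.442°.
cos H₀ = −tan φ · tan δ = −tan(-14.5°) × tan(+8.442°) = 0.0384, so H₀ = 1.5324 rad = 87.80°.
Daylight = 2H₀/(2π) × 58.10 h = (1.5324/π) × 58.10 = 28.34 h.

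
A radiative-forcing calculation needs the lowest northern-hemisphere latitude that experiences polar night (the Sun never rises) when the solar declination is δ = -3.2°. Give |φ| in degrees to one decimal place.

|φ| = 86.8°

Polar night requires cos H₀ = −tan φ tan δ ≥ 1, i.e. tan φ tan δ ≤ −1.
The boundary is |tan φ| · |tan δ| = 1, so |φ| = 90° − |δ| = 90° − 3.2° = 86.8° in the northern hemisphere.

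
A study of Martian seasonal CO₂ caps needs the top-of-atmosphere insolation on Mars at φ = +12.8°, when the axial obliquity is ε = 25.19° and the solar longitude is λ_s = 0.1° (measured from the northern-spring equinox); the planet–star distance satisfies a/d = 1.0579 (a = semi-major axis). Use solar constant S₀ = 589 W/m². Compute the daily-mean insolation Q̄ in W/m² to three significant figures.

Q̄ ≈ 205 W/m²

Solar declination: sin δ = sin ε · sin λ_s = sin 25.19° × sin 0.1° = 0.00074, so δ = +0.043°.
cos H₀ = −tan(+12.8°) tan(+0.043°) = -0.0002, H₀ = 1.5710 rad.
Bracket: H₀ sin φ sin δ + cos φ cos δ sin H₀ = 1.5710×0.22155×0.00074 + 0.97515×1.00000×1.00000 = 0.000258 + 0.975150 = 0.975408.
Inverse-square distance factor (a/d)² = 1.0579² = 1.119152.
Q̄ = (S₀/π) × 1.119152 × [bracket] = (589/π) × 1.119152 × 0.975408 = 204.7 W/m².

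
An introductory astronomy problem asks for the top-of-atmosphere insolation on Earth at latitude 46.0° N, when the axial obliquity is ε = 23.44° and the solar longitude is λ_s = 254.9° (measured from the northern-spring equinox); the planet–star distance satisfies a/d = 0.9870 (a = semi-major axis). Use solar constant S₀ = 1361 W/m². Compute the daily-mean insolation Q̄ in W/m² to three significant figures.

Solar declination: sin δ = sin ε · sin λ_s = sin 23.44° × sin 254.9° = -0.38405, so δ = -22.585°.
cos H₀ = −tan(+46.0°) tan(-22.585°) = 0.4307, H₀ = 1.1255 rad.
Bracket: H₀ sin φ sin δ + cos φ cos δ sin H₀ = 1.1255×0.71934×-0.38405 + 0.69466×0.92331×0.90248 = -0.310933 + 0.578839 = 0.267906.
Inverse-square distance factor (a/d)² = 0.9870² = 0.974169.
Q̄ = (S₀/π) × 0.974169 × [bracket] = (1361/π) × 0.974169 × 0.267906 = 113.1 W/m².

Q̄ ≈ 113 W/m²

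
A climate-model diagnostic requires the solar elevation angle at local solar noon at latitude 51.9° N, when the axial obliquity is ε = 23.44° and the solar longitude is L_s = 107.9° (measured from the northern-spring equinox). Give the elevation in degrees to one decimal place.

Solar declination: sin δ = sin ε · sin L_s = sin 23.44° × sin 107.9° = 0.37853, so δ = +22.243°.
At local noon the hour angle is zero, so the zenith angle equals |ϕ − δ| = |+51.9° − (+22.243°)| = 29.657°.
Elevation = 90° − 29.657° = 60.3°.

60.3°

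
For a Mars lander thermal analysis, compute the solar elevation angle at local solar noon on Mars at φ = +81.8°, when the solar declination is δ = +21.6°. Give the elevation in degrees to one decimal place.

29.8°

At local noon the hour angle is zero, so the zenith angle equals |φ − δ| = |+81.8° − (+21.600°)| = 60.200°.
Elevation = 90° − 60.200° = 29.8°.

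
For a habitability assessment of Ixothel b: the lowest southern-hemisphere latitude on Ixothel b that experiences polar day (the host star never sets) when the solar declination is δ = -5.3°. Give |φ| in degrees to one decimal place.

Polar day requires cos H₀ = −tan φ tan δ ≤ −1, i.e. tan φ tan δ ≥ 1.
The boundary is |tan φ| · |tan δ| = 1, so |φ| = 90° − |δ| = 90° − 5.3° = 84.7° in the southern hemisphere.

|φ| = 84.7°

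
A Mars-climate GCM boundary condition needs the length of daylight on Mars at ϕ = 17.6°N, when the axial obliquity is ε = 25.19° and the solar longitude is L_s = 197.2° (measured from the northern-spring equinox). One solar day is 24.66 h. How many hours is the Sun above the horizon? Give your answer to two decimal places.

12.01 h

Solar declination: sin δ = sin ε · sin L_s = sin 25.19° × sin 197.2° = -0.12586, so δ = -7.230°.
cos h₀ = −tan ϕ · tan δ = −tan(+17.6°) × tan(-7.230°) = 0.0402, so h₀ = 1.5305 rad = 87.69°.
Daylight = 2h₀/(2π) × 24.66 h = (1.5305/π) × 24.66 = 12.01 h.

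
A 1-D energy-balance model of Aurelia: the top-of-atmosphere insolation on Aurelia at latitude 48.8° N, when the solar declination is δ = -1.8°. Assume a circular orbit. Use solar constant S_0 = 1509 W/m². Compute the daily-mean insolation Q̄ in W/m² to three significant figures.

cos h₀ = −tan(+48.8°) tan(-1.800°) = 0.0359, h₀ = 1.5349 rad.
Bracket: h₀ sin ϕ sin δ + cos ϕ cos δ sin h₀ = 1.5349×0.75241×-0.03141 + 0.65869×0.99951×0.99936 = -0.036275 + 0.657946 = 0.621671.
Q̄ = (S_0/π) × [bracket] = (1509/π) × 0.621671 = 298.6 W/m².

Q̄ ≈ 299 W/m²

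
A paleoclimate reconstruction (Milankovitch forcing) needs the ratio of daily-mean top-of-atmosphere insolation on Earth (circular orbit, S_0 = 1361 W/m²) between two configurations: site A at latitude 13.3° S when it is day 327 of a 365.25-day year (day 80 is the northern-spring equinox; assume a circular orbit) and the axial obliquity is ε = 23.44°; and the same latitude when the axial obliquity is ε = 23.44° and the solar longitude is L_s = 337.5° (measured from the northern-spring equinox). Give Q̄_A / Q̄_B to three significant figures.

Q̄_A / Q̄_B ≈ 1.02

— Configuration A (ϕ=-13.3°):
Solar longitude: L_s = 360° × (327 − 80)/365.25 = 243.450°.
sin δ = sin 23.44° × sin 243.450° = -0.35584, so δ = -20.845°.
cos h₀ = −tan(-13.3°) tan(-20.845°) = -0.0900, h₀ = 1.6609 rad.
Bracket: h₀ sin ϕ sin δ + cos ϕ cos δ sin h₀ = 1.6609×-0.23005×-0.35584 + 0.97318×0.93455×0.99594 = 0.135963 + 0.905793 = 1.041756.
Q̄ = (S_0/π) × [bracket] = (1361/π) × 1.041756 = 451.31 W/m².
— Configuration B (ϕ=-13.3°):
Solar declination: sin δ = sin ε · sin L_s = sin 23.44° × sin 337.5° = -0.15223, so δ = -8.756°.
cos h₀ = −tan(-13.3°) tan(-8.756°) = -0.0364, h₀ = 1.6072 rad.
Bracket: h₀ sin ϕ sin δ + cos ϕ cos δ sin h₀ = 1.6072×-0.23005×-0.15223 + 0.97318×0.98835×0.99934 = 0.056285 + 0.961208 = 1.017493.
Q̄ = (S_0/π) × [bracket] = (1361/π) × 1.017493 = 440.80 W/m².
Ratio Q̄_A / Q̄_B = 451.31 / 440.80 = 1.024.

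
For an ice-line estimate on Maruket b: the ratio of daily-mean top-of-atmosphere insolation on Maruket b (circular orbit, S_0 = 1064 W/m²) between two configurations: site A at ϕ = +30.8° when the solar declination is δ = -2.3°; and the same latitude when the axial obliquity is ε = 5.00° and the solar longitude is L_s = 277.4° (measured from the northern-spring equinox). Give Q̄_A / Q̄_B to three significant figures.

— Configuration A (ϕ=+30.8°):
cos h₀ = −tan(+30.8°) tan(-2.300°) = 0.0239, h₀ = 1.5469 rad.
Bracket: h₀ sin ϕ sin δ + cos ϕ cos δ sin h₀ = 1.5469×0.51204×-0.04013 + 0.85896×0.99919×0.99971 = -0.031786 + 0.858015 = 0.826229.
Q̄ = (S_0/π) × [bracket] = (1064/π) × 0.826229 = 279.83 W/m².
— Configuration B (ϕ=+30.8°):
Solar declination: sin δ = sin ε · sin L_s = sin 5.00° × sin 277.4° = -0.08643, so δ = -4.958°.
cos h₀ = −tan(+30.8°) tan(-4.958°) = 0.0517, h₀ = 1.5191 rad.
Bracket: h₀ sin ϕ sin δ + cos ϕ cos δ sin h₀ = 1.5191×0.51204×-0.08643 + 0.85896×0.99626×0.99866 = -0.067229 + 0.854601 = 0.787372.
Q̄ = (S_0/π) × [bracket] = (1064/π) × 0.787372 = 266.67 W/m².
Ratio Q̄_A / Q̄_B = 279.83 / 266.67 = 1.049.

Q̄_A / Q̄_B ≈ 1.05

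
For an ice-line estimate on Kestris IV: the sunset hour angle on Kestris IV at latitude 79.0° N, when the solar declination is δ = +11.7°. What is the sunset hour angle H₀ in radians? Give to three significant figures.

Sunrise equation: cos H₀ = −tan φ · tan δ = -1.0654 ≤ −1, so the host star never sets (polar day) and H₀ = π.

H₀ = 3.14 rad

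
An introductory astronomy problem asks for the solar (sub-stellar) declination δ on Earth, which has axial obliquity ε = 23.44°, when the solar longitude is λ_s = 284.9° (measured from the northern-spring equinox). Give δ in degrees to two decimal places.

sin δ = sin ε · sin λ_s = sin 23.44° × sin 284.9° = -0.384413.
δ = arcsin(-0.384413) = -22.61°.

δ = -22.61°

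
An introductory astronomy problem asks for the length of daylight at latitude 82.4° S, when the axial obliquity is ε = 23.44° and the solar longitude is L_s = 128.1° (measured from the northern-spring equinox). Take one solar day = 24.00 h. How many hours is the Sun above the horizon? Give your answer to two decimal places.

0.00 h

Solar declination: sin δ = sin ε · sin L_s = sin 23.44° × sin 128.1° = 0.31303, so δ = +18.242°.
cos h₀ = −tan ϕ · tan δ = 2.4702 ≥ 1, so the Sun never rises (polar night) and h₀ = 0.
Daylight = 2h₀/(2π) × 24.00 h = (0.0000/π) × 24.00 = 0.00 h.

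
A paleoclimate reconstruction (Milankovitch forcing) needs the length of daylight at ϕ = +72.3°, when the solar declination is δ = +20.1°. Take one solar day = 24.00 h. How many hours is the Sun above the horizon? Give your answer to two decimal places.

Sunrise equation: cos h₀ = −tan ϕ · tan δ = -1.1467 ≤ −1, so the Sun never sets (polar day) and h₀ = π.
Daylight = 2h₀/(2π) × 24.00 h = (3.1416/π) × 24.00 = 24.00 h.

24.00 h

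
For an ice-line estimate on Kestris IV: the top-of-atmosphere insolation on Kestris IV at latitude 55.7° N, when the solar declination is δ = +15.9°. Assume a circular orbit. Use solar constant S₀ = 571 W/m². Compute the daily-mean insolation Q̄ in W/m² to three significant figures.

Q̄ ≈ 172 W/m²

cos H₀ = −tan(+55.7°) tan(+15.900°) = -0.4176, H₀ = 2.0016 rad.
Bracket: H₀ sin φ sin δ + cos φ cos δ sin H₀ = 2.0016×0.82610×0.27396 + 0.56353×0.96174×0.90864 = 0.452999 + 0.492455 = 0.945454.
Q̄ = (S₀/π) × [bracket] = (571/π) × 0.945454 = 171.8 W/m².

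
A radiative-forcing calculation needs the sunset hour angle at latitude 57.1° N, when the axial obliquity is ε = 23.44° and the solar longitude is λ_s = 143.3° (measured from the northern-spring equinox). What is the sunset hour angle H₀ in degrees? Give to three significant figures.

H₀ = 112°

Solar declination: sin δ = sin ε · sin λ_s = sin 23.44° × sin 143.3° = 0.23773, so δ = +13.753°.
cos H₀ = −tan φ · tan δ = −tan(+57.1°) × tan(+13.753°) = -0.3783, so H₀ = 1.9588 rad = 112.23°.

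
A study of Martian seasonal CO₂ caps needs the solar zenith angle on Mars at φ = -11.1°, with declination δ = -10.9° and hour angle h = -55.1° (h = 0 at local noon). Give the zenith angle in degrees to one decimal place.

θ_z = 54.0°

cos θ_z = sin φ sin δ + cos φ cos δ cos h = 0.036405 + 0.551313 = 0.587718.
θ_z = arccos(0.587718) = 54.0°.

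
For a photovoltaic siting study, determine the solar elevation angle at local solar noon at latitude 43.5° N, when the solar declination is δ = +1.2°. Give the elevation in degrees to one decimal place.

47.7°

At local noon the hour angle is zero, so the zenith angle equals |φ − δ| = |+43.5° − (+1.200°)| = 42.300°.
Elevation = 90° − 42.300° = 47.7°.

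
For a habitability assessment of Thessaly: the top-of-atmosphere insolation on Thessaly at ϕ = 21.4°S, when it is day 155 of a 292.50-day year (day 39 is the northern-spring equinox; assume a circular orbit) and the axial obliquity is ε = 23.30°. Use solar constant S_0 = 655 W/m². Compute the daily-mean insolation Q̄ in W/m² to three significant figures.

Solar longitude: L_s = 360° × (155 − 39)/292.50 = 142.769°.
sin δ = sin 23.30° × sin 142.769° = 0.23932, so δ = +13.846°.
cos h₀ = −tan(-21.4°) tan(+13.846°) = 0.0966, h₀ = 1.4741 rad.
Bracket: h₀ sin ϕ sin δ + cos ϕ cos δ sin h₀ = 1.4741×-0.36488×0.23932 + 0.93106×0.97094×0.99532 = -0.128723 + 0.899773 = 0.771050.
Q̄ = (S_0/π) × [bracket] = (655/π) × 0.771050 = 160.8 W/m².

Q̄ ≈ 161 W/m²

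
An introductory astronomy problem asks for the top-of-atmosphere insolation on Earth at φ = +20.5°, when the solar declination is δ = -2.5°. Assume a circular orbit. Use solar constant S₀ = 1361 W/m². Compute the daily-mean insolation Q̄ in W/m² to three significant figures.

cos H₀ = −tan(+20.5°) tan(-2.500°) = 0.0163, H₀ = 1.5545 rad.
Bracket: H₀ sin φ sin δ + cos φ cos δ sin H₀ = 1.5545×0.35021×-0.04362 + 0.93667×0.99905×0.99987 = -0.023747 + 0.935659 = 0.911912.
Q̄ = (S₀/π) × [bracket] = (1361/π) × 0.911912 = 395.1 W/m².

Q̄ ≈ 395 W/m²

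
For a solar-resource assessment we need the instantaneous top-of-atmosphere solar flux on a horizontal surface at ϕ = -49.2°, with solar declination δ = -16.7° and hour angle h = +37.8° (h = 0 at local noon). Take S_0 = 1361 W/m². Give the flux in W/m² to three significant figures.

969 W/m²

cos θ_z = sin ϕ sin δ + cos ϕ cos δ cos h = 0.217530 + 0.494527 = 0.712057.
Flux = S_0 · cos θ_z = 1361 × 0.712057 = 969.1 W/m².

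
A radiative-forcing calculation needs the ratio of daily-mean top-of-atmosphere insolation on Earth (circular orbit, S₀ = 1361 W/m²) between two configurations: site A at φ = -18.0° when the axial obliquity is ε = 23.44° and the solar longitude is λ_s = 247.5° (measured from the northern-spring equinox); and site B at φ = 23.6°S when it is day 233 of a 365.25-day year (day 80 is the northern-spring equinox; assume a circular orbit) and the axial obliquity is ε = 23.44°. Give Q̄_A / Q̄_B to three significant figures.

Q̄_A / Q̄_B ≈ 1.37

— Configuration A (φ=-18.0°):
Solar declination: sin δ = sin ε · sin λ_s = sin 23.44° × sin 247.5° = -0.36751, so δ = -21.562°.
cos H₀ = −tan(-18.0°) tan(-21.562°) = -0.1284, H₀ = 1.6995 rad.
Bracket: H₀ sin φ sin δ + cos φ cos δ sin H₀ = 1.6995×-0.30902×-0.36751 + 0.95106×0.93002×0.99172 = 0.193009 + 0.877181 = 1.070190.
Q̄ = (S₀/π) × [bracket] = (1361/π) × 1.070190 = 463.63 W/m².
— Configuration B (φ=-23.6°):
Solar longitude: λ_s = 360° × (233 − 80)/365.25 = 150.801°.
sin δ = sin 23.44° × sin 150.801° = 0.19406, so δ = +11.190°.
cos H₀ = −tan(-23.6°) tan(+11.190°) = 0.0864, H₀ = 1.4843 rad.
Bracket: H₀ sin φ sin δ + cos φ cos δ sin H₀ = 1.4843×-0.40035×0.19406 + 0.91636×0.98099×0.99626 = -0.115318 + 0.895578 = 0.780260.
Q̄ = (S₀/π) × [bracket] = (1361/π) × 0.780260 = 338.02 W/m².
Ratio Q̄_A / Q̄_B = 463.63 / 338.02 = 1.372.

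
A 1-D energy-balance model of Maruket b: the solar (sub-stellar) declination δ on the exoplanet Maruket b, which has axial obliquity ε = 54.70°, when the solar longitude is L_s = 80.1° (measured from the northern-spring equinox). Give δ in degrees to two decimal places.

δ = +53.51°

sin δ = sin ε · sin L_s = sin 54.70° × sin 80.1° = 0.803985.
δ = arcsin(0.803985) = +53.51°.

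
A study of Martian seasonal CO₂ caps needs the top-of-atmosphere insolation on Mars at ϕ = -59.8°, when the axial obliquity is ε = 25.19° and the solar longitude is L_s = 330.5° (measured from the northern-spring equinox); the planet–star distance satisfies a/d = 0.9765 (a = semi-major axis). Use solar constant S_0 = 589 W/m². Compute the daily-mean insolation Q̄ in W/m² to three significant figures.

Solar declination: sin δ = sin ε · sin L_s = sin 25.19° × sin 330.5° = -0.20959, so δ = -12.098°.
cos h₀ = −tan(-59.8°) tan(-12.098°) = -0.3683, h₀ = 1.9480 rad.
Bracket: h₀ sin ϕ sin δ + cos ϕ cos δ sin h₀ = 1.9480×-0.86427×-0.20959 + 0.50302×0.97779×0.92971 = 0.352865 + 0.457276 = 0.810141.
Inverse-square distance factor (a/d)² = 0.9765² = 0.953552.
Q̄ = (S_0/π) × 0.953552 × [bracket] = (589/π) × 0.953552 × 0.810141 = 144.8 W/m².

Q̄ ≈ 145 W/m²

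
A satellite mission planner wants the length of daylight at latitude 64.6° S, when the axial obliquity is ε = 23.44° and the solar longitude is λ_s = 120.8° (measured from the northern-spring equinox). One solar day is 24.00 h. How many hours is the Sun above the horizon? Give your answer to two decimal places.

Solar declination: sin δ = sin ε · sin λ_s = sin 23.44° × sin 120.8° = 0.34168, so δ = +19.980°.
cos H₀ = −tan φ · tan δ = −tan(-64.6°) × tan(+19.980°) = 0.7657, so H₀ = 0.6987 rad = 40.03°.
Daylight = 2H₀/(2π) × 24.00 h = (0.6987/π) × 24.00 = 5.34 h.

5.34 h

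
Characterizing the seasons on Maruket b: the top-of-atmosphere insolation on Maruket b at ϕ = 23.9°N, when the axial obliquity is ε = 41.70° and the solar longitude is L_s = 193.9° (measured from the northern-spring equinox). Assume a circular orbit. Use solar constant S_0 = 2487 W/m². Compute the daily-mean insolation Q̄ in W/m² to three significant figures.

Solar declination: sin δ = sin ε · sin L_s = sin 41.70° × sin 193.9° = -0.15981, so δ = -9.196°.
cos h₀ = −tan(+23.9°) tan(-9.196°) = 0.0717, h₀ = 1.4990 rad.
Bracket: h₀ sin ϕ sin δ + cos ϕ cos δ sin h₀ = 1.4990×0.40514×-0.15981 + 0.91425×0.98715×0.99742 = -0.097053 + 0.900173 = 0.803120.
Q̄ = (S_0/π) × [bracket] = (2487/π) × 0.803120 = 635.8 W/m².

Q̄ ≈ 636 W/m²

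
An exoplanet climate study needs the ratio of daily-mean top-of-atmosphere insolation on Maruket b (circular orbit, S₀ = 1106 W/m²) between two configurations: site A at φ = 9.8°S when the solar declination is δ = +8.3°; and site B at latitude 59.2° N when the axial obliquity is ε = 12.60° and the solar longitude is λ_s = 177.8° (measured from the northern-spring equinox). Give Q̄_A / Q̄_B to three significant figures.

— Configuration A (φ=-9.8°):
cos H₀ = −tan(-9.8°) tan(+8.300°) = 0.0252, H₀ = 1.5456 rad.
Bracket: H₀ sin φ sin δ + cos φ cos δ sin H₀ = 1.5456×-0.17021×0.14436 + 0.98541×0.98953×0.99968 = -0.037978 + 0.974781 = 0.936803.
Q̄ = (S₀/π) × [bracket] = (1106/π) × 0.936803 = 329.80 W/m².
— Configuration B (φ=+59.2°):
Solar declination: sin δ = sin ε · sin λ_s = sin 12.60° × sin 177.8° = 0.00837, so δ = +0.480°.
cos H₀ = −tan(+59.2°) tan(+0.480°) = -0.0140, H₀ = 1.5848 rad.
Bracket: H₀ sin φ sin δ + cos φ cos δ sin H₀ = 1.5848×0.85896×0.00837 + 0.51204×0.99996×0.99990 = 0.011394 + 0.511968 = 0.523362.
Q̄ = (S₀/π) × [bracket] = (1106/π) × 0.523362 = 184.25 W/m².
Ratio Q̄_A / Q̄_B = 329.80 / 184.25 = 1.790.

Q̄_A / Q̄_B ≈ 1.79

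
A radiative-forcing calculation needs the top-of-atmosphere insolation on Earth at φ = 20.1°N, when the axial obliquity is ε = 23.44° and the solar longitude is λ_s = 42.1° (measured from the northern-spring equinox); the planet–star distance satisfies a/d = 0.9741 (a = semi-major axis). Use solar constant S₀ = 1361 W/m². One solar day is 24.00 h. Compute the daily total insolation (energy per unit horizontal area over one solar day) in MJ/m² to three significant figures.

37.4 MJ/m²

Solar declination: sin δ = sin ε · sin λ_s = sin 23.44° × sin 42.1° = 0.26669, so δ = +15.467°.
cos H₀ = −tan(+20.1°) tan(+15.467°) = -0.1013, H₀ = 1.6722 rad.
Bracket: H₀ sin φ sin δ + cos φ cos δ sin H₀ = 1.6722×0.34366×0.26669 + 0.93909×0.96378×0.99486 = 0.153258 + 0.900424 = 1.053682.
Inverse-square distance factor (a/d)² = 0.9741² = 0.948871.
Q̄ = (S₀/π) × 0.948871 × [bracket] = (1361/π) × 0.948871 × 1.053682 = 433.14 W/m².
Daily total = Q̄ × 24.00 h × 3600 s/h = 433.14 × 24.00 × 3600 / 10⁶ = 37.42 MJ/m².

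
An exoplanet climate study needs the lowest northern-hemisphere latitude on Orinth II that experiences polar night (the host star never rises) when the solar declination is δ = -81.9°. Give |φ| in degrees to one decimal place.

|φ| = 8.1°

Polar night requires cos H₀ = −tan φ tan δ ≥ 1, i.e. tan φ tan δ ≤ −1.
The boundary is |tan φ| · |tan δ| = 1, so |φ| = 90° − |δ| = 90° − 81.9° = 8.1° in the northern hemisphere.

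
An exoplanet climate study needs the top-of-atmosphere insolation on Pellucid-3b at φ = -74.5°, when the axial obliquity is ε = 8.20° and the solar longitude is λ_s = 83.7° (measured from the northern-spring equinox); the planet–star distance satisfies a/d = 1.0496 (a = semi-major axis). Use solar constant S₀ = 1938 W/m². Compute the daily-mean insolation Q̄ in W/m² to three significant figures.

Q̄ ≈ 58.5 W/m²

Solar declination: sin δ = sin ε · sin λ_s = sin 8.20° × sin 83.7° = 0.14177, so δ = +8.150°.
cos H₀ = −tan(-74.5°) tan(+8.150°) = 0.5164, H₀ = 1.0281 rad.
Bracket: H₀ sin φ sin δ + cos φ cos δ sin H₀ = 1.0281×-0.96363×0.14177 + 0.26724×0.98990×0.85634 = -0.140453 + 0.226537 = 0.086084.
Inverse-square distance factor (a/d)² = 1.0496² = 1.101660.
Q̄ = (S₀/π) × 1.101660 × [bracket] = (1938/π) × 1.101660 × 0.086084 = 58.50 W/m².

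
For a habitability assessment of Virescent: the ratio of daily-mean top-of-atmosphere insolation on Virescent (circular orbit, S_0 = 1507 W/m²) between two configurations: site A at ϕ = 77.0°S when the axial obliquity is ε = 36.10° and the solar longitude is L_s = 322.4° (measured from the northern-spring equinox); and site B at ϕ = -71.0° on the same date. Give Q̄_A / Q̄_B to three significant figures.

Q̄_A / Q̄_B ≈ 1.03

— Configuration A (ϕ=-77.0°):
Solar declination: sin δ = sin ε · sin L_s = sin 36.10° × sin 322.4° = -0.35950, so δ = -21.069°.
cos h₀ = −tan(-77.0°) tan(-21.069°) = -1.6687 ≤ −1 ⇒ polar day, h₀ = π.
Bracket: h₀ sin ϕ sin δ + cos ϕ cos δ sin h₀ = 3.1416×-0.97437×-0.35950 + 0.22495×0.93315×0.00000 = 1.100459 + 0.000000 = 1.100459.
Q̄ = (S_0/π) × [bracket] = (1507/π) × 1.100459 = 527.88 W/m².
— Configuration B (ϕ=-71.0°):
cos h₀ = −tan(-71.0°) tan(-21.069°) = -1.1188 ≤ −1 ⇒ polar day, h₀ = π.
Bracket: h₀ sin ϕ sin δ + cos ϕ cos δ sin h₀ = 3.1416×-0.94552×-0.35950 + 0.32557×0.93315×0.00000 = 1.067875 + 0.000000 = 1.067875.
Q̄ = (S_0/π) × [bracket] = (1507/π) × 1.067875 = 512.25 W/m².
Ratio Q̄_A / Q̄_B = 527.88 / 512.25 = 1.031.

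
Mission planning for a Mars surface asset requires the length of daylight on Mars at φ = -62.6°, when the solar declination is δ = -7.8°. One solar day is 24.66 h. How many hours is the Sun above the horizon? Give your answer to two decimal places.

14.43 h

cos H₀ = −tan φ · tan δ = −tan(-62.6°) × tan(-7.800°) = -0.2643, so H₀ = 1.8382 rad = 105.32°.
Daylight = 2H₀/(2π) × 24.66 h = (1.8382/π) × 24.66 = 14.43 h.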